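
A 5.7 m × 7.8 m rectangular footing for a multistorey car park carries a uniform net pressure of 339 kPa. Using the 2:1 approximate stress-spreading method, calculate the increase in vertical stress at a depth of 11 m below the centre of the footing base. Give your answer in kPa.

By the 2:1 method the load spreads at 1 horizontal : 2 vertical, so at depth z the loaded area has grown by z in each plan dimension:
Δσ = qBL/((B+z)(L+z)) = 339×5.7×7.8/((5.7+11)(7.8+11)) = 48.006 kPa

Δσ_z ≈ 48 kPa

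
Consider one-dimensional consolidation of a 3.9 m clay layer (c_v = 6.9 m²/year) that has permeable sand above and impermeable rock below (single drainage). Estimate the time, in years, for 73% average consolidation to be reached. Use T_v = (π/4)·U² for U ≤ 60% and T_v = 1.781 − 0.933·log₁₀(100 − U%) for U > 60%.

Drainage path length: H_d = H = 3.9 m (single drainage).
U > 60%: T_v = 1.781 − 0.933·log₁₀(100 − 73) = 0.44554.
t = T_v·H_d²/c_v = 0.44554×3.9²/6.9 = 0.9821 years.

t ≈ 0.982 years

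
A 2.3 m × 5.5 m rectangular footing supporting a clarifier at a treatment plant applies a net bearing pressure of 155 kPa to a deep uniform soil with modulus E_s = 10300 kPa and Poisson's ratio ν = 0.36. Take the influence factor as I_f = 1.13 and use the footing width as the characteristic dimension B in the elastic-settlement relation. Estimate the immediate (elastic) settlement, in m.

Immediate (elastic) settlement: S_e = q·B·(1−ν²)/E_s · I_f.
S_e = 155 × 2.3 × (1 − 0.36²) / 10300 × 1.13
    = 155 × 2.3 × 0.8704 / 10300 × 1.13
    = 0.03404 m

S_e ≈ 0.034 m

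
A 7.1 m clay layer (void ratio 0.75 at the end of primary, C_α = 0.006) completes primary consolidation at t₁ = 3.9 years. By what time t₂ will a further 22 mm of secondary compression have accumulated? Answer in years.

t₂ ≈ 31.2 years

S_s = C_α·H/(1+e_p)·log₁₀(t₂/t₁) ⇒ log₁₀(t₂/t₁) = S_s·(1+e_p)/(C_α·H).
log₁₀(t₂/t₁) = 0.022 × (1+0.75) / (0.006×7.1) = 0.9038
t₂ = t₁ × 10^0.9038 = 3.9 × 8.012 = 31.25 years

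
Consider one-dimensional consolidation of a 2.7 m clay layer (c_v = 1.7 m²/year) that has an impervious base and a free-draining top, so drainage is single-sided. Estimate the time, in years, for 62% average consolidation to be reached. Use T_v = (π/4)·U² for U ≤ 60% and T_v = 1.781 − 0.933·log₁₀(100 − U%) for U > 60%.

Drainage path length: H_d = H = 2.7 m (single drainage).
U > 60%: T_v = 1.781 − 0.933·log₁₀(100 − 62) = 0.30706.
t = T_v·H_d²/c_v = 0.30706×2.7²/1.7 = 1.317 years.

t ≈ 1.32 years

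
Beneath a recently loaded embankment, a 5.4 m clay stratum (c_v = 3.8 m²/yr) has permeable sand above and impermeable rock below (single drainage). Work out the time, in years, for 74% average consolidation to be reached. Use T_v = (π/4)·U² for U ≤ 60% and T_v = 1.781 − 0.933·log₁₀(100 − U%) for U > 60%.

Drainage path length: H_d = H = 5.4 m (single drainage).
U > 60%: T_v = 1.781 − 0.933·log₁₀(100 − 74) = 0.46083.
t = T_v·H_d²/c_v = 0.46083×5.4²/3.8 = 3.536 years.

t ≈ 3.54 years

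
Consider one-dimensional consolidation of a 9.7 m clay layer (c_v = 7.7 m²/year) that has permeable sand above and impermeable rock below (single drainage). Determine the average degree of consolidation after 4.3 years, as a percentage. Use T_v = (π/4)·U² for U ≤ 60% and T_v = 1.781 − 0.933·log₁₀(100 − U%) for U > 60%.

U ≈ 66 %

Drainage path length: H_d = H = 9.7 m (single drainage).
T_v = c_v·t/H_d² = 7.7×4.3/9.7² = 0.3519.
T_v = 0.3519 corresponds to the U > 60% branch:
U = 1 − 10^((1.781 − T_v)/0.933)/100 = 0.6598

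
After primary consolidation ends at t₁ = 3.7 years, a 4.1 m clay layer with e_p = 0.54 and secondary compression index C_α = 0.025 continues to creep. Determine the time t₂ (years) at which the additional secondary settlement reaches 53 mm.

t₂ ≈ 23.1 years

S_s = C_α·H/(1+e_p)·log₁₀(t₂/t₁) ⇒ log₁₀(t₂/t₁) = S_s·(1+e_p)/(C_α·H).
log₁₀(t₂/t₁) = 0.053 × (1+0.54) / (0.025×4.1) = 0.7963
t₂ = t₁ × 10^0.7963 = 3.7 × 6.256 = 23.15 years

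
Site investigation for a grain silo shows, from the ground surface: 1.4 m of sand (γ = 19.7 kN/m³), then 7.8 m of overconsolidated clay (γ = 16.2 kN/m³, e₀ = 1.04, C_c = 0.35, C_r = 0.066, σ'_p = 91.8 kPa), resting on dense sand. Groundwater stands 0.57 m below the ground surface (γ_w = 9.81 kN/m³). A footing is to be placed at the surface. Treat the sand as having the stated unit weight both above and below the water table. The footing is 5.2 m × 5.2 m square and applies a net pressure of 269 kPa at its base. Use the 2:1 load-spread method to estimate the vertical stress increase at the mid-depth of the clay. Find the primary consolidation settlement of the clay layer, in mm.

S_c ≈ 187 mm

Mid-depth of clay below the ground surface: z = 1.4 + 7.8/2 = 5.3 m.
Total vertical stress at mid-clay: σ_v = 19.7×1.4 + 16.2×3.9 = 90.76 kPa.
Pore pressure: u = 9.81×(5.3 − 0.57) = 46.401 kPa.
Initial effective stress: σ'_0 = σ_v − u = 90.76 − 46.401 = 44.359 kPa.
Stress increase at mid-clay by the 2:1 spreading method:
Δσ = qBL/((B+z)(L+z)) = 269×5.2×5.2/((5.2+5.3)(5.2+5.3)) = 65.975 kPa
Final effective stress: σ'_f = 44.359 + 65.975 = 110.33 kPa.
σ'_f = 110.33 > σ'_p = 91.8 kPa, so the stress path crosses the preconsolidation pressure — recompression up to σ'_p, then virgin compression beyond:
S_c = H/(1+e₀)·[C_r·log₁₀(σ'_p/σ'_0) + C_c·log₁₀(σ'_f/σ'_p)]
    = 7.8/2.04 × [0.066×log₁₀(91.8/44.359) + 0.35×log₁₀(110.33/91.8)]
    = 3.8235 × [0.020847 + 0.027948] = 0.1866 m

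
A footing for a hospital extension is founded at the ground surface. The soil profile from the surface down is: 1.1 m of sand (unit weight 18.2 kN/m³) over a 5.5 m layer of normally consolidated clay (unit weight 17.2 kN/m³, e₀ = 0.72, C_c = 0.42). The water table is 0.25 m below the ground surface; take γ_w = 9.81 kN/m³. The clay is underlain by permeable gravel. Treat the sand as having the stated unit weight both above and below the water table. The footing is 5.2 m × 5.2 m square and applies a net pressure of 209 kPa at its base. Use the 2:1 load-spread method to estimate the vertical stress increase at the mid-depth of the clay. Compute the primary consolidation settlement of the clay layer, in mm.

Mid-depth of clay below the ground surface: z = 1.1 + 5.5/2 = 3.85 m.
Total vertical stress at mid-clay: σ_v = 18.2×1.1 + 17.2×2.75 = 67.32 kPa.
Pore pressure: u = 9.81×(3.85 − 0.25) = 35.316 kPa.
Initial effective stress: σ'_0 = σ_v − u = 67.32 − 35.316 = 32.004 kPa.
Stress increase at mid-clay by the 2:1 spreading method:
Δσ = qBL/((B+z)(L+z)) = 209×5.2×5.2/((5.2+3.85)(5.2+3.85)) = 69.001 kPa
Final effective stress: σ'_f = σ'_0 + Δσ = 32.004 + 69.001 = 101 kPa.
Normally consolidated clay, so the full stress increment lies on the virgin compression line:
S_c = C_c·H/(1+e₀)·log₁₀(σ'_f/σ'_0) = 0.42×5.5/(1+0.72)×log₁₀(101/32.004)
    = 1.343 × 0.49912 = 0.6703 m

S_c ≈ 670 mm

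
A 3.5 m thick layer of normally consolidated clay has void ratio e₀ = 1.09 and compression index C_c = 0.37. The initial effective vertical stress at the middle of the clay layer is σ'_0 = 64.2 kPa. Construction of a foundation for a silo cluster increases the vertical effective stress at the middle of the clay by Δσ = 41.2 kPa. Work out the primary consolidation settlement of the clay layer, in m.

Final effective stress: σ'_f = σ'_0 + Δσ = 64.2 + 41.2 = 105.4 kPa.
Normally consolidated clay, so the full stress increment lies on the virgin compression line:
S_c = C_c·H/(1+e₀)·log₁₀(σ'_f/σ'_0) = 0.37×3.5/(1+1.09)×log₁₀(105.4/64.2)
    = 0.61962 × 0.21531 = 0.1334 m

S_c ≈ 0.133 m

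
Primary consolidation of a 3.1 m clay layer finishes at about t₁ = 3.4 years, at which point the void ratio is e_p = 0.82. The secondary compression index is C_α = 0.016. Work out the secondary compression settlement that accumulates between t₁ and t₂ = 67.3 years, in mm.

Secondary compression: S_s = C_α·H/(1+e_p)·log₁₀(t₂/t₁)
S_s = 0.016×3.1/(1+0.82)×log₁₀(67.3/3.4)
    = 0.02725 × 1.297 = 0.03533 m

S_s ≈ 35.3 mm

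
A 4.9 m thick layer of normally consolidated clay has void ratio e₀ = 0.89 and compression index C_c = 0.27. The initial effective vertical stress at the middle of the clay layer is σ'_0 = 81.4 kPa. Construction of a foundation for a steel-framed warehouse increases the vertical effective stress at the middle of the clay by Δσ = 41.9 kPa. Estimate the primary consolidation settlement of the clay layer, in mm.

S_c ≈ 126 mm

Final effective stress: σ'_f = σ'_0 + Δσ = 81.4 + 41.9 = 123.3 kPa.
Normally consolidated clay, so the full stress increment lies on the virgin compression line:
S_c = C_c·H/(1+e₀)·log₁₀(σ'_f/σ'_0) = 0.27×4.9/(1+0.89)×log₁₀(123.3/81.4)
    = 0.7 × 0.18034 = 0.1262 m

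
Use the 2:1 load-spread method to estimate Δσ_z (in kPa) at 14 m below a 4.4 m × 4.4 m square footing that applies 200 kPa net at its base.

Δσ_z ≈ 11.4 kPa

By the 2:1 method the load spreads at 1 horizontal : 2 vertical, so at depth z the loaded area has grown by z in each plan dimension:
Δσ = qBL/((B+z)(L+z)) = 200×4.4×4.4/((4.4+14)(4.4+14)) = 11.437 kPa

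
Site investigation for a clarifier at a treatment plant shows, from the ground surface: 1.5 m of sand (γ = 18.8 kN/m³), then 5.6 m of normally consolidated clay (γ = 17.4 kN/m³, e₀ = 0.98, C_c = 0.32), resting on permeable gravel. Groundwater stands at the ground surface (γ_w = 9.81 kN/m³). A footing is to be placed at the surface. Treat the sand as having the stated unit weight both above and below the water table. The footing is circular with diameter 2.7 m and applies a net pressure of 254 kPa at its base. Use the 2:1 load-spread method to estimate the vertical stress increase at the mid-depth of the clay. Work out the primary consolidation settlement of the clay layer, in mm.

S_c ≈ 289 mm

Mid-depth of clay below the ground surface: z = 1.5 + 5.6/2 = 4.3 m.
Total vertical stress at mid-clay: σ_v = 18.8×1.5 + 17.4×2.8 = 76.92 kPa.
Pore pressure: u = 9.81×(4.3 − 0) = 42.183 kPa.
Initial effective stress: σ'_0 = σ_v − u = 76.92 − 42.183 = 34.737 kPa.
Stress increase at mid-clay by the 2:1 spreading method:
Δσ ≈ qD²/(D+z)² = 254×2.7²/(2.7+4.3)² = 37.789 kPa
Final effective stress: σ'_f = σ'_0 + Δσ = 34.737 + 37.789 = 72.526 kPa.
Normally consolidated clay, so the full stress increment lies on the virgin compression line:
S_c = C_c·H/(1+e₀)·log₁₀(σ'_f/σ'_0) = 0.32×5.6/(1+0.98)×log₁₀(72.526/34.737)
    = 0.90505 × 0.3197 = 0.2893 m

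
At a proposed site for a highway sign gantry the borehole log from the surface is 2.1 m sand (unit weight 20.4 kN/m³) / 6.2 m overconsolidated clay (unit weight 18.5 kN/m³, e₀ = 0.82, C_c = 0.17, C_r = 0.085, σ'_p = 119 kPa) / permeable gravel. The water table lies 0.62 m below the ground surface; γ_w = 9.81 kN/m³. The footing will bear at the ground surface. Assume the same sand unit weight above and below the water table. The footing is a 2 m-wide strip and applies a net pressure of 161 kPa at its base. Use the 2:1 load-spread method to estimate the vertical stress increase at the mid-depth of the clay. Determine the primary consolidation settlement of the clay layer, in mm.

S_c ≈ 74.6 mm

Mid-depth of clay below the ground surface: z = 2.1 + 6.2/2 = 5.2 m.
Total vertical stress at mid-clay: σ_v = 20.4×2.1 + 18.5×3.1 = 100.19 kPa.
Pore pressure: u = 9.81×(5.2 − 0.62) = 44.93 kPa.
Initial effective stress: σ'_0 = σ_v − u = 100.19 − 44.93 = 55.26 kPa.
Stress increase at mid-clay by the 2:1 spreading method:
Δσ = qB/(B+z) = 161×2/(2+5.2) = 44.722 kPa
Final effective stress: σ'_f = 55.26 + 44.722 = 99.982 kPa.
σ'_f = 99.982 ≤ σ'_p = 119 kPa, so the clay remains overconsolidated and only the recompression index applies:
S_c = C_r·H/(1+e₀)·log₁₀(σ'_f/σ'_0) = 0.085×6.2/1.82×log₁₀(99.982/55.26)
    = 0.28956 × 0.25751 = 0.07456 m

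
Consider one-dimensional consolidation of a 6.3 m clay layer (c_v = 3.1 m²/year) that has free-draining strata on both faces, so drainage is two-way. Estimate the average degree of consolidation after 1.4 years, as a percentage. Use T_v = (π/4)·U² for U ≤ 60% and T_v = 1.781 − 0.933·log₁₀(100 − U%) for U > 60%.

U ≈ 72.5 %

Drainage path length: H_d = H/2 = 3.15 m (double drainage).
T_v = c_v·t/H_d² = 3.1×1.4/3.15² = 0.43739.
T_v = 0.43739 corresponds to the U > 60% branch:
U = 1 − 10^((1.781 − T_v)/0.933)/100 = 0.7245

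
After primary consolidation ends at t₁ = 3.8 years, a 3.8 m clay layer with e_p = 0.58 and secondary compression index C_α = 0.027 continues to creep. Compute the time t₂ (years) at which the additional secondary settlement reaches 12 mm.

t₂ ≈ 5.82 years

S_s = C_α·H/(1+e_p)·log₁₀(t₂/t₁) ⇒ log₁₀(t₂/t₁) = S_s·(1+e_p)/(C_α·H).
log₁₀(t₂/t₁) = 0.012 × (1+0.58) / (0.027×3.8) = 0.1848
t₂ = t₁ × 10^0.1848 = 3.8 × 1.53 = 5.815 years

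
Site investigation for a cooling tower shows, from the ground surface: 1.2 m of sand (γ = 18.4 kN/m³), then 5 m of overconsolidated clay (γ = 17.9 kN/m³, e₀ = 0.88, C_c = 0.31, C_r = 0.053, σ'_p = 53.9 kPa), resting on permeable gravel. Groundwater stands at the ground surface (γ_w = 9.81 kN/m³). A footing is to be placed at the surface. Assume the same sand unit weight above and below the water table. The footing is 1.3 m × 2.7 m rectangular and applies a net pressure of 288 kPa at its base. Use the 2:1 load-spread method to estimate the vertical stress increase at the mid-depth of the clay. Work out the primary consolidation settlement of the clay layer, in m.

Mid-depth of clay below the ground surface: z = 1.2 + 5/2 = 3.7 m.
Total vertical stress at mid-clay: σ_v = 18.4×1.2 + 17.9×2.5 = 66.83 kPa.
Pore pressure: u = 9.81×(3.7 − 0) = 36.297 kPa.
Initial effective stress: σ'_0 = σ_v − u = 66.83 − 36.297 = 30.533 kPa.
Stress increase at mid-clay by the 2:1 spreading method:
Δσ = qBL/((B+z)(L+z)) = 288×1.3×2.7/((1.3+3.7)(2.7+3.7)) = 31.59 kPa
Final effective stress: σ'_f = 30.533 + 31.59 = 62.123 kPa.
σ'_f = 62.123 > σ'_p = 53.9 kPa, so the stress path crosses the preconsolidation pressure — recompression up to σ'_p, then virgin compression beyond:
S_c = H/(1+e₀)·[C_r·log₁₀(σ'_p/σ'_0) + C_c·log₁₀(σ'_f/σ'_p)]
    = 5/1.88 × [0.053×log₁₀(53.9/30.533) + 0.31×log₁₀(62.123/53.9)]
    = 2.6596 × [0.013081 + 0.019116] = 0.08563 m

S_c ≈ 0.0856 m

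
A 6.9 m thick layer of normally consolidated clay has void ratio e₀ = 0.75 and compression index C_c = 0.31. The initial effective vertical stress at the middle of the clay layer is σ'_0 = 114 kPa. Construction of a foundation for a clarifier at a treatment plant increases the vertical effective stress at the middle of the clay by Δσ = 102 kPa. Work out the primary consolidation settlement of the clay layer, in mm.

Final effective stress: σ'_f = σ'_0 + Δσ = 114 + 102 = 216 kPa.
Normally consolidated clay, so the full stress increment lies on the virgin compression line:
S_c = C_c·H/(1+e₀)·log₁₀(σ'_f/σ'_0) = 0.31×6.9/(1+0.75)×log₁₀(216/114)
    = 1.2223 × 0.27755 = 0.3392 m

S_c ≈ 339 mm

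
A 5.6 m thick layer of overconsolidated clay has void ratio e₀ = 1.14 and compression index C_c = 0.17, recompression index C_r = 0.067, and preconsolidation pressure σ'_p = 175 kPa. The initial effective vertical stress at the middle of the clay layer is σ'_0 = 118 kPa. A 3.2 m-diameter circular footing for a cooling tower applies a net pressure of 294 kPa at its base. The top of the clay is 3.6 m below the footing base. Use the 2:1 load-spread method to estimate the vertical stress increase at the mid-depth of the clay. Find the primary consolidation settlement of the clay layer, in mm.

Mid-depth of clay below the footing base: z = 3.6 + 5.6/2 = 6.4 m.
Stress increase at mid-clay by the 2:1 spreading method:
Δσ ≈ qD²/(D+z)² = 294×3.2²/(3.2+6.4)² = 32.667 kPa
Final effective stress: σ'_f = 118 + 32.667 = 150.67 kPa.
σ'_f = 150.67 ≤ σ'_p = 175 kPa, so the clay remains overconsolidated and only the recompression index applies:
S_c = C_r·H/(1+e₀)·log₁₀(σ'_f/σ'_0) = 0.067×5.6/2.14×log₁₀(150.67/118)
    = 0.17533 × 0.10614 = 0.01861 m

S_c ≈ 18.6 mm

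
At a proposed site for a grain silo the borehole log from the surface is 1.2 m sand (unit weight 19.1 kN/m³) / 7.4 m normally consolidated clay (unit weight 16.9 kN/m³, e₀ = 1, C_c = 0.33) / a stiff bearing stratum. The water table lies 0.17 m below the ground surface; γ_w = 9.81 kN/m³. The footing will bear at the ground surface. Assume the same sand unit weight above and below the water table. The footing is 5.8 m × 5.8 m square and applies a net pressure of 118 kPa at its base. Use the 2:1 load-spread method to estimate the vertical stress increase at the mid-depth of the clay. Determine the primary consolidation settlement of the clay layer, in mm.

S_c ≈ 337 mm

Mid-depth of clay below the ground surface: z = 1.2 + 7.4/2 = 4.9 m.
Total vertical stress at mid-clay: σ_v = 19.1×1.2 + 16.9×3.7 = 85.45 kPa.
Pore pressure: u = 9.81×(4.9 − 0.17) = 46.401 kPa.
Initial effective stress: σ'_0 = σ_v − u = 85.45 − 46.401 = 39.049 kPa.
Stress increase at mid-clay by the 2:1 spreading method:
Δσ = qBL/((B+z)(L+z)) = 118×5.8×5.8/((5.8+4.9)(5.8+4.9)) = 34.671 kPa
Final effective stress: σ'_f = σ'_0 + Δσ = 39.049 + 34.671 = 73.72 kPa.
Normally consolidated clay, so the full stress increment lies on the virgin compression line:
S_c = C_c·H/(1+e₀)·log₁₀(σ'_f/σ'_0) = 0.33×7.4/(1+1)×log₁₀(73.72/39.049)
    = 1.221 × 0.27598 = 0.337 m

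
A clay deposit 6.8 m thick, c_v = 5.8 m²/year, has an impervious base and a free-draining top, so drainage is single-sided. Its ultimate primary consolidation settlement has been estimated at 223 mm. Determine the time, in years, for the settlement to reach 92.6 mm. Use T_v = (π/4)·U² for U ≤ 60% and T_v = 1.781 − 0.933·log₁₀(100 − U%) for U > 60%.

t ≈ 1.08 years

Drainage path length: H_d = H = 6.8 m (single drainage).
U = S(t)/S_ult = 92.6/223 = 0.4152.
U ≤ 60%: T_v = (π/4)·U² = (π/4)×0.41525² = 0.13543.
t = T_v·H_d²/c_v = 0.13543×6.8²/5.8 = 1.08 years.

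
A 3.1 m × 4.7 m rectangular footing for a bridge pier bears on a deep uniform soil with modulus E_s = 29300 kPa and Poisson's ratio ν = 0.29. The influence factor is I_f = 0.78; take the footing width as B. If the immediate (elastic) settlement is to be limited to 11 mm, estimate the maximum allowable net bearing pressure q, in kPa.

q ≈ 146 kPa

S_e = q·B·(1−ν²)/E_s · I_f  ⇒  q = S_e·E_s / (B·(1−ν²)·I_f).
q = 0.011 × 29300 / (3.1 × 0.9159 × 0.78) = 145.5 kPa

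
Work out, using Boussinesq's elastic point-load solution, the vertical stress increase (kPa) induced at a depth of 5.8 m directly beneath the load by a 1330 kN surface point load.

Boussinesq vertical stress below a point load on an elastic half-space:
Δσ_z = 3P/(2πz²) · [1 + (r/z)²]^(−5/2)
r/z = 0/5.8 = 0; [1+(r/z)²]^(−5/2) = 1.
Δσ_z = 3×1330/(2π×5.8²) × 1 = 18.877 × 1 = 18.88 kPa

Δσ_z ≈ 18.9 kPa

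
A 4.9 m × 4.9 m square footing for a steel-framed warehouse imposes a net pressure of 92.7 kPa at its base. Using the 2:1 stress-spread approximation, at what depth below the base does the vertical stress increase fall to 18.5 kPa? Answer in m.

2:1 spreading — at depth z the loaded area has grown by z in each plan dimension:
qB²/(B+z)² = Δσ_z ⇒ z = B(√(q/Δσ_z) − 1) = 4.9×(√(92.7/18.5) − 1) = 6.069 m

z ≈ 6.07 m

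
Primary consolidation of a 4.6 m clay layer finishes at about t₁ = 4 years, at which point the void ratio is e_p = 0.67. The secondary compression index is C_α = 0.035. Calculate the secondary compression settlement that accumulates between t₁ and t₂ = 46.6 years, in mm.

Secondary compression: S_s = C_α·H/(1+e_p)·log₁₀(t₂/t₁)
S_s = 0.035×4.6/(1+0.67)×log₁₀(46.6/4)
    = 0.09641 × 1.066 = 0.1028 m

S_s ≈ 103 mm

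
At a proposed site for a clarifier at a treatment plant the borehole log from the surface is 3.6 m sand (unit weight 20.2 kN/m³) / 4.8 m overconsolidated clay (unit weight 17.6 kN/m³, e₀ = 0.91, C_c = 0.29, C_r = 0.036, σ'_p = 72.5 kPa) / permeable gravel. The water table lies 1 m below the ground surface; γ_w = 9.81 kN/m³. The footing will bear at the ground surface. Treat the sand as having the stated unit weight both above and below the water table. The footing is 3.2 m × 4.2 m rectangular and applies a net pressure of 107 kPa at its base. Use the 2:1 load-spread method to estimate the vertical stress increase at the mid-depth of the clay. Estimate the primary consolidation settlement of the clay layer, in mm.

Mid-depth of clay below the ground surface: z = 3.6 + 4.8/2 = 6 m.
Total vertical stress at mid-clay: σ_v = 20.2×3.6 + 17.6×2.4 = 114.96 kPa.
Pore pressure: u = 9.81×(6 − 1) = 49.05 kPa.
Initial effective stress: σ'_0 = σ_v − u = 114.96 − 49.05 = 65.91 kPa.
Stress increase at mid-clay by the 2:1 spreading method:
Δσ = qBL/((B+z)(L+z)) = 107×3.2×4.2/((3.2+6)(4.2+6)) = 15.325 kPa
Final effective stress: σ'_f = 65.91 + 15.325 = 81.235 kPa.
σ'_f = 81.235 > σ'_p = 72.5 kPa, so the stress path crosses the preconsolidation pressure — recompression up to σ'_p, then virgin compression beyond:
S_c = H/(1+e₀)·[C_r·log₁₀(σ'_p/σ'_0) + C_c·log₁₀(σ'_f/σ'_p)]
    = 4.8/1.91 × [0.036×log₁₀(72.5/65.91) + 0.29×log₁₀(81.235/72.5)]
    = 2.5131 × [0.0014899 + 0.014328] = 0.03975 m

S_c ≈ 39.8 mm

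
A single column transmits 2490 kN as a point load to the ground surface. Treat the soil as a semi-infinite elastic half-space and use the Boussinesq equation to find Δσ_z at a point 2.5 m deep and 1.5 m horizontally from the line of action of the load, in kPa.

Δσ_z ≈ 88.2 kPa

Boussinesq vertical stress below a point load on an elastic half-space:
Δσ_z = 3P/(2πz²) · [1 + (r/z)²]^(−5/2)
r/z = 1.5/2.5 = 0.6; [1+(r/z)²]^(−5/2) = 0.46361.
Δσ_z = 3×2490/(2π×2.5²) × 0.46361 = 190.22 × 0.46361 = 88.19 kPa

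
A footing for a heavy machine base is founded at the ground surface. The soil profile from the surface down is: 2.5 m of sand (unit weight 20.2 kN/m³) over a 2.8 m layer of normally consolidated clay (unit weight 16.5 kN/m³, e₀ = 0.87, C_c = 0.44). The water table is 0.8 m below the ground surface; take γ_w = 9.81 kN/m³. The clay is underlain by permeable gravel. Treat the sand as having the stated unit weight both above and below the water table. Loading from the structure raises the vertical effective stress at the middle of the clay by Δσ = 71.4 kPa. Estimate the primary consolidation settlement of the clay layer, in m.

Mid-depth of clay below the ground surface: z = 2.5 + 2.8/2 = 3.9 m.
Total vertical stress at mid-clay: σ_v = 20.2×2.5 + 16.5×1.4 = 73.6 kPa.
Pore pressure: u = 9.81×(3.9 − 0.8) = 30.411 kPa.
Initial effective stress: σ'_0 = σ_v − u = 73.6 − 30.411 = 43.189 kPa.
Final effective stress: σ'_f = σ'_0 + Δσ = 43.189 + 71.4 = 114.59 kPa.
Normally consolidated clay, so the full stress increment lies on the virgin compression line:
S_c = C_c·H/(1+e₀)·log₁₀(σ'_f/σ'_0) = 0.44×2.8/(1+0.87)×log₁₀(114.59/43.189)
    = 0.65882 × 0.42377 = 0.2792 m

S_c ≈ 0.279 m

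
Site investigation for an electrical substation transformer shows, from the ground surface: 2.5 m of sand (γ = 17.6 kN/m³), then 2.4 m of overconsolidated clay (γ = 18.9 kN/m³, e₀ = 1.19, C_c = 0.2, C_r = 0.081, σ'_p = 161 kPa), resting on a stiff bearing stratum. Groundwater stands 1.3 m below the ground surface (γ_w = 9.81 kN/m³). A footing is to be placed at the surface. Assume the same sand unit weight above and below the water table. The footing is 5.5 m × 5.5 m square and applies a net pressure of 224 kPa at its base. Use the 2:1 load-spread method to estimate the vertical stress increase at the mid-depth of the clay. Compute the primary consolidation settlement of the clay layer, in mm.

S_c ≈ 40.5 mm

Mid-depth of clay below the ground surface: z = 2.5 + 2.4/2 = 3.7 m.
Total vertical stress at mid-clay: σ_v = 17.6×2.5 + 18.9×1.2 = 66.68 kPa.
Pore pressure: u = 9.81×(3.7 − 1.3) = 23.544 kPa.
Initial effective stress: σ'_0 = σ_v − u = 66.68 − 23.544 = 43.136 kPa.
Stress increase at mid-clay by the 2:1 spreading method:
Δσ = qBL/((B+z)(L+z)) = 224×5.5×5.5/((5.5+3.7)(5.5+3.7)) = 80.057 kPa
Final effective stress: σ'_f = 43.136 + 80.057 = 123.19 kPa.
σ'_f = 123.19 ≤ σ'_p = 161 kPa, so the clay remains overconsolidated and only the recompression index applies:
S_c = C_r·H/(1+e₀)·log₁₀(σ'_f/σ'_0) = 0.081×2.4/2.19×log₁₀(123.19/43.136)
    = 0.088768 × 0.45574 = 0.04046 m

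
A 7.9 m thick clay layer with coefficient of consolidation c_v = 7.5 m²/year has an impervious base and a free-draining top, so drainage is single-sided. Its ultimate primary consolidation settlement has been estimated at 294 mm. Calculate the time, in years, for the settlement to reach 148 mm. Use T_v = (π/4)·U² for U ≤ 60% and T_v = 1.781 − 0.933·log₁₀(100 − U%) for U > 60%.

t ≈ 1.66 years

Drainage path length: H_d = H = 7.9 m (single drainage).
U = S(t)/S_ult = 148/294 = 0.5034.
U ≤ 60%: T_v = (π/4)·U² = (π/4)×0.5034² = 0.19903.
t = T_v·H_d²/c_v = 0.19903×7.9²/7.5 = 1.656 years.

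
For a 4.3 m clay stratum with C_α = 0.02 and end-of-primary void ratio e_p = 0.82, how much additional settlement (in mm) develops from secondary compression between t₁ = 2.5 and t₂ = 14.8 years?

S_s ≈ 36.5 mm

Secondary compression: S_s = C_α·H/(1+e_p)·log₁₀(t₂/t₁)
S_s = 0.02×4.3/(1+0.82)×log₁₀(14.8/2.5)
    = 0.04725 × 0.7723 = 0.03649 m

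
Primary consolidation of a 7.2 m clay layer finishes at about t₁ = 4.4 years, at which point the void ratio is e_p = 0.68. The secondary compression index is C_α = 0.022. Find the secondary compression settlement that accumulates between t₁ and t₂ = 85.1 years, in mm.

Secondary compression: S_s = C_α·H/(1+e_p)·log₁₀(t₂/t₁)
S_s = 0.022×7.2/(1+0.68)×log₁₀(85.1/4.4)
    = 0.09429 × 1.286 = 0.1213 m

S_s ≈ 121 mm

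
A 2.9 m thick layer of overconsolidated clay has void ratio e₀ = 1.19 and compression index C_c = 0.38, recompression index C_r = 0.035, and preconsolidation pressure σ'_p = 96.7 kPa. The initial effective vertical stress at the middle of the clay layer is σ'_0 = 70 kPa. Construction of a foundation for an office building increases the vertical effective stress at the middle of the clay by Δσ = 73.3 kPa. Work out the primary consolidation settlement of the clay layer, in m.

Final effective stress: σ'_f = 70 + 73.3 = 143.3 kPa.
σ'_f = 143.3 > σ'_p = 96.7 kPa, so the stress path crosses the preconsolidation pressure — recompression up to σ'_p, then virgin compression beyond:
S_c = H/(1+e₀)·[C_r·log₁₀(σ'_p/σ'_0) + C_c·log₁₀(σ'_f/σ'_p)]
    = 2.9/2.19 × [0.035×log₁₀(96.7/70) + 0.38×log₁₀(143.3/96.7)]
    = 1.3242 × [0.0049115 + 0.064911] = 0.09246 m

S_c ≈ 0.0925 m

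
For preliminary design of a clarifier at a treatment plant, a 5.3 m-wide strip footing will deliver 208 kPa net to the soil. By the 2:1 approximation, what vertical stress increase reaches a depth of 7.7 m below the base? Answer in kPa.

Δσ_z ≈ 84.8 kPa

By the 2:1 method the load spreads at 1 horizontal : 2 vertical, so at depth z the loaded area has grown by z in each plan dimension:
Δσ = qB/(B+z) = 208×5.3/(5.3+7.7) = 84.8 kPa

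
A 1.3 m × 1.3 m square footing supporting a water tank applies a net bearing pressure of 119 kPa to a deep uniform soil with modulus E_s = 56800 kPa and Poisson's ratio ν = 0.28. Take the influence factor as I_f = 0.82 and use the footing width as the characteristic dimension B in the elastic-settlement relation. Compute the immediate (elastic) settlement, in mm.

Immediate (elastic) settlement: S_e = q·B·(1−ν²)/E_s · I_f.
S_e = 119 × 1.3 × (1 − 0.28²) / 56800 × 0.82
    = 119 × 1.3 × 0.9216 / 56800 × 0.82
    = 0.002058 m = 2.058 mm

S_e ≈ 2.06 mm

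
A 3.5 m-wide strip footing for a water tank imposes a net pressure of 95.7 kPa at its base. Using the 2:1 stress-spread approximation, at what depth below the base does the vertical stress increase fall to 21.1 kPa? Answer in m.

2:1 spreading — at depth z the loaded area has grown by z in each plan dimension:
qB/(B+z) = Δσ_z ⇒ z = qB/Δσ_z − B = 95.7×3.5/21.1 − 3.5 = 12.37 m

z ≈ 12.4 m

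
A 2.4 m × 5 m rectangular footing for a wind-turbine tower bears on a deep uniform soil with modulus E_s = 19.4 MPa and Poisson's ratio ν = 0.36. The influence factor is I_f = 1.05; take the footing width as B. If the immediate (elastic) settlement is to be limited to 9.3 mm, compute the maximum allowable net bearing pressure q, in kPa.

E_s = 19.4 MPa = 19400 kPa.
S_e = q·B·(1−ν²)/E_s · I_f  ⇒  q = S_e·E_s / (B·(1−ν²)·I_f).
q = 0.0093 × 19400 / (2.4 × 0.8704 × 1.05) = 82.26 kPa

q ≈ 82.3 kPa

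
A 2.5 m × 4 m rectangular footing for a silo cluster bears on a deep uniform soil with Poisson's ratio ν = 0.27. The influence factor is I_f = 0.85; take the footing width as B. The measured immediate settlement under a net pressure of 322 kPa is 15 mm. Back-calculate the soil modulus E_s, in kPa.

E_s ≈ 42300 kPa

S_e = q·B·(1−ν²)/E_s · I_f  ⇒  E_s = q·B·(1−ν²)·I_f / S_e.
E_s = 322 × 2.5 × 0.9271 × 0.85 / 0.015 = 42290 kPa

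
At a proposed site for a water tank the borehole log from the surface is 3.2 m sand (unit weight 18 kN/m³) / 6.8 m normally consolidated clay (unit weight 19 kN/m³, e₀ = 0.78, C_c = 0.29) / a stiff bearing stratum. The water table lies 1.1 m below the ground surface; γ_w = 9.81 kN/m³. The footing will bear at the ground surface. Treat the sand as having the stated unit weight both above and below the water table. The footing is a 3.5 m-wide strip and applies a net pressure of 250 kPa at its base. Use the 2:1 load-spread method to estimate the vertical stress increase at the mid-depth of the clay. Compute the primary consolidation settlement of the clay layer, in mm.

S_c ≈ 394 mm

Mid-depth of clay below the ground surface: z = 3.2 + 6.8/2 = 6.6 m.
Total vertical stress at mid-clay: σ_v = 18×3.2 + 19×3.4 = 122.2 kPa.
Pore pressure: u = 9.81×(6.6 − 1.1) = 53.955 kPa.
Initial effective stress: σ'_0 = σ_v − u = 122.2 − 53.955 = 68.245 kPa.
Stress increase at mid-clay by the 2:1 spreading method:
Δσ = qB/(B+z) = 250×3.5/(3.5+6.6) = 86.634 kPa
Final effective stress: σ'_f = σ'_0 + Δσ = 68.245 + 86.634 = 154.88 kPa.
Normally consolidated clay, so the full stress increment lies on the virgin compression line:
S_c = C_c·H/(1+e₀)·log₁₀(σ'_f/σ'_0) = 0.29×6.8/(1+0.78)×log₁₀(154.88/68.245)
    = 1.1079 × 0.35592 = 0.3943 m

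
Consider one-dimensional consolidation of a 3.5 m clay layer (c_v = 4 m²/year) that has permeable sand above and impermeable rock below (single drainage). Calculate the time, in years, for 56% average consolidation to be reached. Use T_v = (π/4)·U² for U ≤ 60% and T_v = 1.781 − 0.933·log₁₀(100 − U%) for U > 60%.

Drainage path length: H_d = H = 3.5 m (single drainage).
U ≤ 60%: T_v = (π/4)·U² = (π/4)×0.56² = 0.2463.
t = T_v·H_d²/c_v = 0.2463×3.5²/4 = 0.7543 years.

t ≈ 0.754 years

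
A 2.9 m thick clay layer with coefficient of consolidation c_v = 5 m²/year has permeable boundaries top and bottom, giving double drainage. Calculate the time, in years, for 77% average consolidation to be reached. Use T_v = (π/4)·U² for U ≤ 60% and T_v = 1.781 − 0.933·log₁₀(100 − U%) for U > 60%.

Drainage path length: H_d = H/2 = 1.45 m (double drainage).
U > 60%: T_v = 1.781 − 0.933·log₁₀(100 − 77) = 0.51051.
t = T_v·H_d²/c_v = 0.51051×1.45²/5 = 0.2147 years.

t ≈ 0.215 years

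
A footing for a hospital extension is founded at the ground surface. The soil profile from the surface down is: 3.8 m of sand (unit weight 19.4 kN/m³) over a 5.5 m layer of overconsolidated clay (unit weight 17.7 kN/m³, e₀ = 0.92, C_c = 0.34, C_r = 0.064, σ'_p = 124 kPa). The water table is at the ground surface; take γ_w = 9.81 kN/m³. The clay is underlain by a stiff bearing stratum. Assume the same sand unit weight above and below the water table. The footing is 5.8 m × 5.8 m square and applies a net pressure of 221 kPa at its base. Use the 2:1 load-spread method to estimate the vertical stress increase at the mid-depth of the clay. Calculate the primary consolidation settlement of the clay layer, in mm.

S_c ≈ 48.5 mm

Mid-depth of clay below the ground surface: z = 3.8 + 5.5/2 = 6.55 m.
Total vertical stress at mid-clay: σ_v = 19.4×3.8 + 17.7×2.75 = 122.39 kPa.
Pore pressure: u = 9.81×(6.55 − 0) = 64.255 kPa.
Initial effective stress: σ'_0 = σ_v − u = 122.39 − 64.255 = 58.135 kPa.
Stress increase at mid-clay by the 2:1 spreading method:
Δσ = qBL/((B+z)(L+z)) = 221×5.8×5.8/((5.8+6.55)(5.8+6.55)) = 48.743 kPa
Final effective stress: σ'_f = 58.135 + 48.743 = 106.88 kPa.
σ'_f = 106.88 ≤ σ'_p = 124 kPa, so the clay remains overconsolidated and only the recompression index applies:
S_c = C_r·H/(1+e₀)·log₁₀(σ'_f/σ'_0) = 0.064×5.5/1.92×log₁₀(106.88/58.135)
    = 0.18333 × 0.26446 = 0.04848 m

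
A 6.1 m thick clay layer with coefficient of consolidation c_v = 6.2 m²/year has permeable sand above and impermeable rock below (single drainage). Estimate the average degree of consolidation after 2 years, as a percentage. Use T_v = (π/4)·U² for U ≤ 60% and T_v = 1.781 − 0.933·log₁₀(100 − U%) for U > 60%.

U ≈ 64.4 %

Drainage path length: H_d = H = 6.1 m (single drainage).
T_v = c_v·t/H_d² = 6.2×2/6.1² = 0.33324.
T_v = 0.33324 corresponds to the U > 60% branch:
U = 1 − 10^((1.781 − T_v)/0.933)/100 = 0.6438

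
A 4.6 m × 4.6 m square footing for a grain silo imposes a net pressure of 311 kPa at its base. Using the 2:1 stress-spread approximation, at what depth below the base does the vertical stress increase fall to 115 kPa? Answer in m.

z ≈ 2.96 m

2:1 spreading — at depth z the loaded area has grown by z in each plan dimension:
qB²/(B+z)² = Δσ_z ⇒ z = B(√(q/Δσ_z) − 1) = 4.6×(√(311/115) − 1) = 2.965 m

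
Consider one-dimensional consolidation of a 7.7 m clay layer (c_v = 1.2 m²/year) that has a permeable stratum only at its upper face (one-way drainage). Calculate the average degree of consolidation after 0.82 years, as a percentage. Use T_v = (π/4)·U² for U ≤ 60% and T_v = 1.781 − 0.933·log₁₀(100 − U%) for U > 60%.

U ≈ 14.5 %

Drainage path length: H_d = H = 7.7 m (single drainage).
T_v = c_v·t/H_d² = 1.2×0.82/7.7² = 0.016596.
T_v = 0.016596 corresponds to the U ≤ 60% branch:
U = √(4T_v/π) = 0.1454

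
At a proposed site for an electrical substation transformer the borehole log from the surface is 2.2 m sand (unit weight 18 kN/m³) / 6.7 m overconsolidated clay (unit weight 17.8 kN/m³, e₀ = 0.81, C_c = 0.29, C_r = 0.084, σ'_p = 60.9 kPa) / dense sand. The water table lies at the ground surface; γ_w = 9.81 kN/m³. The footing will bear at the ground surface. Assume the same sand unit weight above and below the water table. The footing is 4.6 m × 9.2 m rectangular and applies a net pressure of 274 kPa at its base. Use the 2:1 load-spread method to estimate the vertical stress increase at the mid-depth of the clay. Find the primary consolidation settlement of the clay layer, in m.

Mid-depth of clay below the ground surface: z = 2.2 + 6.7/2 = 5.55 m.
Total vertical stress at mid-clay: σ_v = 18×2.2 + 17.8×3.35 = 99.23 kPa.
Pore pressure: u = 9.81×(5.55 − 0) = 54.446 kPa.
Initial effective stress: σ'_0 = σ_v − u = 99.23 − 54.446 = 44.784 kPa.
Stress increase at mid-clay by the 2:1 spreading method:
Δσ = qBL/((B+z)(L+z)) = 274×4.6×9.2/((4.6+5.55)(9.2+5.55)) = 77.453 kPa
Final effective stress: σ'_f = 44.784 + 77.453 = 122.24 kPa.
σ'_f = 122.24 > σ'_p = 60.9 kPa, so the stress path crosses the preconsolidation pressure — recompression up to σ'_p, then virgin compression beyond:
S_c = H/(1+e₀)·[C_r·log₁₀(σ'_p/σ'_0) + C_c·log₁₀(σ'_f/σ'_p)]
    = 6.7/1.81 × [0.084×log₁₀(60.9/44.784) + 0.29×log₁₀(122.24/60.9)]
    = 3.7017 × [0.011214 + 0.087753] = 0.3663 m

S_c ≈ 0.366 m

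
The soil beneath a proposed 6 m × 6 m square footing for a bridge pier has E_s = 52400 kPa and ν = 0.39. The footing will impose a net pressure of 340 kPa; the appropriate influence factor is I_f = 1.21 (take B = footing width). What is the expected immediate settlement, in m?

Immediate (elastic) settlement: S_e = q·B·(1−ν²)/E_s · I_f.
S_e = 340 × 6 × (1 − 0.39²) / 52400 × 1.21
    = 340 × 6 × 0.8479 / 52400 × 1.21
    = 0.03994 m

S_e ≈ 0.0399 m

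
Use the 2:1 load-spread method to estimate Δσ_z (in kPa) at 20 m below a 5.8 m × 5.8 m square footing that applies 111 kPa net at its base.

By the 2:1 method the load spreads at 1 horizontal : 2 vertical, so at depth z the loaded area has grown by z in each plan dimension:
Δσ = qBL/((B+z)(L+z)) = 111×5.8×5.8/((5.8+20)(5.8+20)) = 5.6097 kPa

Δσ_z ≈ 5.61 kPa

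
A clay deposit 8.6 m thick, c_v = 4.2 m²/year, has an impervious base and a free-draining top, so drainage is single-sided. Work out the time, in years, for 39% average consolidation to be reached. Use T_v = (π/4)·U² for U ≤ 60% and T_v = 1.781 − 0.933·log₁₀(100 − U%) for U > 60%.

t ≈ 2.1 years

Drainage path length: H_d = H = 8.6 m (single drainage).
U ≤ 60%: T_v = (π/4)·U² = (π/4)×0.39² = 0.11946.
t = T_v·H_d²/c_v = 0.11946×8.6²/4.2 = 2.104 years.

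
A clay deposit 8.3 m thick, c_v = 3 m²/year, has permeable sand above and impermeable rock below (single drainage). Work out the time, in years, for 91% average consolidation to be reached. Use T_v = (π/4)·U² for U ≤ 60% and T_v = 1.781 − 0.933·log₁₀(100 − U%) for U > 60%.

t ≈ 20.5 years

Drainage path length: H_d = H = 8.3 m (single drainage).
U > 60%: T_v = 1.781 − 0.933·log₁₀(100 − 91) = 0.89069.
t = T_v·H_d²/c_v = 0.89069×8.3²/3 = 20.45 years.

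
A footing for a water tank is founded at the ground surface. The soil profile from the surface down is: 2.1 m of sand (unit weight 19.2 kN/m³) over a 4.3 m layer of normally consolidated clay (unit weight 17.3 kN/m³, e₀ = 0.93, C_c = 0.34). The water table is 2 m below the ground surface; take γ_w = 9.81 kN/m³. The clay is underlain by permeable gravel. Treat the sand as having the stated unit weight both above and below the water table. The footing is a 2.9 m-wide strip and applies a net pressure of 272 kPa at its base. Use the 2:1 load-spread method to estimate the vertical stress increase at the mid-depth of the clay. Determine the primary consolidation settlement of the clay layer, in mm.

S_c ≈ 360 mm

Mid-depth of clay below the ground surface: z = 2.1 + 4.3/2 = 4.25 m.
Total vertical stress at mid-clay: σ_v = 19.2×2.1 + 17.3×2.15 = 77.515 kPa.
Pore pressure: u = 9.81×(4.25 − 2) = 22.073 kPa.
Initial effective stress: σ'_0 = σ_v − u = 77.515 − 22.073 = 55.442 kPa.
Stress increase at mid-clay by the 2:1 spreading method:
Δσ = qB/(B+z) = 272×2.9/(2.9+4.25) = 110.32 kPa
Final effective stress: σ'_f = σ'_0 + Δσ = 55.442 + 110.32 = 165.76 kPa.
Normally consolidated clay, so the full stress increment lies on the virgin compression line:
S_c = C_c·H/(1+e₀)·log₁₀(σ'_f/σ'_0) = 0.34×4.3/(1+0.93)×log₁₀(165.76/55.442)
    = 0.75751 × 0.47564 = 0.3603 m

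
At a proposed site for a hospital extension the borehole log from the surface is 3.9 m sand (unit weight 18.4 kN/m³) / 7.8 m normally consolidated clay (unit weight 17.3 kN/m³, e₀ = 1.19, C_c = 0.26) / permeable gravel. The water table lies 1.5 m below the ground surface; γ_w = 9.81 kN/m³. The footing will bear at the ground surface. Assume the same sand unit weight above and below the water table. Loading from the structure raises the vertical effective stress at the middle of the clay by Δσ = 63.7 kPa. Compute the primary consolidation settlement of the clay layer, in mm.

S_c ≈ 241 mm

Mid-depth of clay below the ground surface: z = 3.9 + 7.8/2 = 7.8 m.
Total vertical stress at mid-clay: σ_v = 18.4×3.9 + 17.3×3.9 = 139.23 kPa.
Pore pressure: u = 9.81×(7.8 − 1.5) = 61.803 kPa.
Initial effective stress: σ'_0 = σ_v − u = 139.23 − 61.803 = 77.427 kPa.
Final effective stress: σ'_f = σ'_0 + Δσ = 77.427 + 63.7 = 141.13 kPa.
Normally consolidated clay, so the full stress increment lies on the virgin compression line:
S_c = C_c·H/(1+e₀)·log₁₀(σ'_f/σ'_0) = 0.26×7.8/(1+1.19)×log₁₀(141.13/77.427)
    = 0.92603 × 0.26073 = 0.2414 m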